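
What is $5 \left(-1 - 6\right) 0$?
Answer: $0$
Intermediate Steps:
$5 \left(-1 - 6\right) 0 = 5 \left(-7\right) 0 = \left(-35\right) 0 = 0$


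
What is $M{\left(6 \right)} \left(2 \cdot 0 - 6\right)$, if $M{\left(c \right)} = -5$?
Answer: $30$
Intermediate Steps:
$M{\left(6 \right)} \left(2 \cdot 0 - 6\right) = - 5 \left(2 \cdot 0 - 6\right) = - 5 \left(0 - 6\right) = \left(-5\right) \left(-6\right) = 30$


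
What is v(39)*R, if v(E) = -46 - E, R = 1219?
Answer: -103615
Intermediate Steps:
v(39)*R = (-46 - 1*39)*1219 = (-46 - 39)*1219 = -85*1219 = -103615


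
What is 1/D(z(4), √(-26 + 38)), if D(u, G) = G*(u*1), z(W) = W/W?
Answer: √3/6 ≈ 0.28868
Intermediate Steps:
z(W) = 1
D(u, G) = G*u
1/D(z(4), √(-26 + 38)) = 1/(√(-26 + 38)*1) = 1/(√12*1) = 1/((2*√3)*1) = 1/(2*√3) = √3/6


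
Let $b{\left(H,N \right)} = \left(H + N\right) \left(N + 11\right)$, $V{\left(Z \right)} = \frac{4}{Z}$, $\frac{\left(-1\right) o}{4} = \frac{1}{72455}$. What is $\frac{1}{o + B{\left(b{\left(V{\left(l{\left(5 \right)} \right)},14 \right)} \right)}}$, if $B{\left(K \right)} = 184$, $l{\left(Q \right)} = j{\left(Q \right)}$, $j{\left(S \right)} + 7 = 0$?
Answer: $\frac{72455}{13331716} \approx 0.0054348$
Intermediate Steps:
$o = - \frac{4}{72455} \approx -5.5207 \cdot 10^{-5}$
$j{\left(S \right)} = -7$ ($j{\left(S \right)} = -7 + 0 = -7$)
$l{\left(Q \right)} = -7$
$b{\left(H,N \right)} = \left(11 + N\right) \left(H + N\right)$ ($b{\left(H,N \right)} = \left(H + N\right) \left(11 + N\right) = \left(11 + N\right) \left(H + N\right)$)
$\frac{1}{o + B{\left(b{\left(V{\left(l{\left(5 \right)} \right)},14 \right)} \right)}} = \frac{1}{- \frac{4}{72455} + 184} = \frac{1}{\frac{13331716}{72455}} = \frac{72455}{13331716}$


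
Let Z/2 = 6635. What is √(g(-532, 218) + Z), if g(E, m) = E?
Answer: √12738 ≈ 112.86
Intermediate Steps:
Z = 13270 (Z = 2*6635 = 13270)
√(g(-532, 218) + Z) = √(-532 + 13270) = √12738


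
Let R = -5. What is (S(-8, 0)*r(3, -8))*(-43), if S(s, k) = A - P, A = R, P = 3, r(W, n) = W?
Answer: 1032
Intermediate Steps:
A = -5
S(s, k) = -8 (S(s, k) = -5 - 1*3 = -5 - 3 = -8)
(S(-8, 0)*r(3, -8))*(-43) = -8*3*(-43) = -24*(-43) = 1032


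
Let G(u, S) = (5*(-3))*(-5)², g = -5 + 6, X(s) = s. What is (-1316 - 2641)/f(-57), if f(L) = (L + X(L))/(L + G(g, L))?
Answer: -284904/19 ≈ -14995.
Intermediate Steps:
g = 1
G(u, S) = -375 (G(u, S) = -15*25 = -375)
f(L) = 2*L/(-375 + L) (f(L) = (L + L)/(L - 375) = (2*L)/(-375 + L) = 2*L/(-375 + L))
(-1316 - 2641)/f(-57) = (-1316 - 2641)/((2*(-57)/(-375 - 57))) = -3957/(2*(-57)/(-432)) = -3957/(2*(-57)*(-1/432)) = -3957/19/72 = -3957*72/19 = -284904/19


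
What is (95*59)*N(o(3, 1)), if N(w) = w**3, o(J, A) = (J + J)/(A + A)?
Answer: 151335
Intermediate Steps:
o(J, A) = J/A (o(J, A) = (2*J)/((2*A)) = (2*J)*(1/(2*A)) = J/A)
(95*59)*N(o(3, 1)) = (95*59)*(3/1)**3 = 5605*(3*1)**3 = 5605*3**3 = 5605*27 = 151335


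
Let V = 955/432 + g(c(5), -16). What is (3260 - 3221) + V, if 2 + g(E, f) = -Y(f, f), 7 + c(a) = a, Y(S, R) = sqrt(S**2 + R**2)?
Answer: 16939/432 - 16*sqrt(2) ≈ 16.583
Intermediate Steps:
Y(S, R) = sqrt(R**2 + S**2)
c(a) = -7 + a
g(E, f) = -2 - sqrt(2)*sqrt(f**2) (g(E, f) = -2 - sqrt(f**2 + f**2) = -2 - sqrt(2*f**2) = -2 - sqrt(2)*sqrt(f**2))
V = 91/432 - 16*sqrt(2) (V = 955/432 + (-2 - sqrt(2)*sqrt((-16)**2)) = 955*(1/432) + (-2 - sqrt(2)*sqrt(256)) = 955/432 + (-2 - 1*sqrt(2)*16) = 955/432 + (-2 - 16*sqrt(2)) = 91/432 - 16*sqrt(2) ≈ -22.417)
(3260 - 3221) + V = (3260 - 3221) + (91/432 - 16*sqrt(2)) = 39 + (91/432 - 16*sqrt(2)) = 16939/432 - 16*sqrt(2)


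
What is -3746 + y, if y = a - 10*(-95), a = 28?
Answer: -2768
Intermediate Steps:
y = 978 (y = 28 - 10*(-95) = 28 + 950 = 978)
-3746 + y = -3746 + 978 = -2768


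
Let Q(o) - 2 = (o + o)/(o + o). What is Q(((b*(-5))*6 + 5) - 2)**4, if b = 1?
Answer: 81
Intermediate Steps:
Q(o) = 3 (Q(o) = 2 + (o + o)/(o + o) = 2 + (2*o)/((2*o)) = 2 + (2*o)*(1/(2*o)) = 2 + 1 = 3)
Q(((b*(-5))*6 + 5) - 2)**4 = 3**4 = 81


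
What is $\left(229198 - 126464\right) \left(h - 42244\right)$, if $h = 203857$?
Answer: $16603149942$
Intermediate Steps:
$\left(229198 - 126464\right) \left(h - 42244\right) = \left(229198 - 126464\right) \left(203857 - 42244\right) = 102734 \cdot 161613 = 16603149942$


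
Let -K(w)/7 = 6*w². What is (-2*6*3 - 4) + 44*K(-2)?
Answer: -7432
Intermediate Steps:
K(w) = -42*w²
(-2*6*3 - 4) + 44*K(-2) = (-2*6*3 - 4) + 44*(-42*(-2)²) = (-12*3 - 4) + 44*(-42*4) = (-36 - 4) + 44*(-168) = -40 - 7392 = -7432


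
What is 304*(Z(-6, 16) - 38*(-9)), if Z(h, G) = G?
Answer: 108832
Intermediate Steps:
304*(Z(-6, 16) - 38*(-9)) = 304*(16 - 38*(-9)) = 304*(16 + 342) = 304*358 = 108832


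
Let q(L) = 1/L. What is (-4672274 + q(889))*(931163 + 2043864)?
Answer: -12357225613967795/889 ≈ -1.3900e+13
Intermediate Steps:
(-4672274 + q(889))*(931163 + 2043864) = (-4672274 + 1/889)*(931163 + 2043864) = (-4672274 + 1/889)*2975027 = -4153651585/889*2975027 = -12357225613967795/889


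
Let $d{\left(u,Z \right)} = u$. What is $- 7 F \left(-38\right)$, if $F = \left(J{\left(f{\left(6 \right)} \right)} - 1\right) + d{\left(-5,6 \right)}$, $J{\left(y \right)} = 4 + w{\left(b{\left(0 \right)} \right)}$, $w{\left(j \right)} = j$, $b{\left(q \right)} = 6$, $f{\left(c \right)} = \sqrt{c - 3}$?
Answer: $1064$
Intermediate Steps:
$f{\left(c \right)} = \sqrt{-3 + c}$
$J{\left(y \right)} = 10$ ($J{\left(y \right)} = 4 + 6 = 10$)
$F = 4$ ($F = \left(10 - 1\right) - 5 = 9 - 5 = 4$)
$- 7 F \left(-38\right) = \left(-7\right) 4 \left(-38\right) = \left(-28\right) \left(-38\right) = 1064$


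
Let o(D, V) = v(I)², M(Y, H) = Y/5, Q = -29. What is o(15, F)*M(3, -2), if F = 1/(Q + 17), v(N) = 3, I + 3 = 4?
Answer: 27/5 ≈ 5.4000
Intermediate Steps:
I = 1 (I = -3 + 4 = 1)
M(Y, H) = Y/5 (M(Y, H) = Y*(⅕) = Y/5)
F = -1/12 (F = 1/(-29 + 17) = 1/(-12) = -1/12 ≈ -0.083333)
o(D, V) = 9 (o(D, V) = 3² = 9)
o(15, F)*M(3, -2) = 9*((⅕)*3) = 9*(⅗) = 27/5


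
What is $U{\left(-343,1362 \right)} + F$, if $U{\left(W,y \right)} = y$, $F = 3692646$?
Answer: $3694008$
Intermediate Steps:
$U{\left(-343,1362 \right)} + F = 1362 + 3692646 = 3694008$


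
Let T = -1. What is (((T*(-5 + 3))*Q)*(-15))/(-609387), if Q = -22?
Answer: -220/203129 ≈ -0.0010831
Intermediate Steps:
(((T*(-5 + 3))*Q)*(-15))/(-609387) = ((-(-5 + 3)*(-22))*(-15))/(-609387) = ((-1*(-2)*(-22))*(-15))*(-1/609387) = ((2*(-22))*(-15))*(-1/609387) = -44*(-15)*(-1/609387) = 660*(-1/609387) = -220/203129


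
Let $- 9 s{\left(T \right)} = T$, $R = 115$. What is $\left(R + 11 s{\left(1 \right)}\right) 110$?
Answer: $\frac{112640}{9} \approx 12516.0$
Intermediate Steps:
$s{\left(T \right)} = - \frac{T}{9}$
$\left(R + 11 s{\left(1 \right)}\right) 110 = \left(115 + 11 \left(\left(- \frac{1}{9}\right) 1\right)\right) 110 = \left(115 + 11 \left(- \frac{1}{9}\right)\right) 110 = \left(115 - \frac{11}{9}\right) 110 = \frac{1024}{9} \cdot 110 = \frac{112640}{9}$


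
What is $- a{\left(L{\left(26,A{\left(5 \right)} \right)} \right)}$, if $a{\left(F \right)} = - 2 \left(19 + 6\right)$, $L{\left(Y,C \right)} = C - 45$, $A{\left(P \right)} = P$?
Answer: $50$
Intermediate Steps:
$L{\left(Y,C \right)} = -45 + C$
$a{\left(F \right)} = -50$ ($a{\left(F \right)} = \left(-2\right) 25 = -50$)
$- a{\left(L{\left(26,A{\left(5 \right)} \right)} \right)} = \left(-1\right) \left(-50\right) = 50$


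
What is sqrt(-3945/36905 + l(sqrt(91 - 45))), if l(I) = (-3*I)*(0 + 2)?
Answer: sqrt(-48129 - 2701446*sqrt(46))/671 ≈ 6.3876*I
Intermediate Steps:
l(I) = -6*I (l(I) = -3*I*2 = -6*I)
sqrt(-3945/36905 + l(sqrt(91 - 45))) = sqrt(-3945/36905 - 6*sqrt(91 - 45)) = sqrt(-3945*1/36905 - 6*sqrt(46)) = sqrt(-789/7381 - 6*sqrt(46))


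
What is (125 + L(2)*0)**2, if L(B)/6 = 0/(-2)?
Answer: 15625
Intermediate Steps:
L(B) = 0 (L(B) = 6*(0/(-2)) = 6*(0*(-1/2)) = 6*0 = 0)
(125 + L(2)*0)**2 = (125 + 0*0)**2 = (125 + 0)**2 = 125**2 = 15625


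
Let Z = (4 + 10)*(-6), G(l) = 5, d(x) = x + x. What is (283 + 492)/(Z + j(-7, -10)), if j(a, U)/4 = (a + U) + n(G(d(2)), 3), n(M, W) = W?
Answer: -155/28 ≈ -5.5357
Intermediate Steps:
d(x) = 2*x
Z = -84 (Z = 14*(-6) = -84)
j(a, U) = 12 + 4*U + 4*a (j(a, U) = 4*((a + U) + 3) = 4*((U + a) + 3) = 4*(3 + U + a) = 12 + 4*U + 4*a)
(283 + 492)/(Z + j(-7, -10)) = (283 + 492)/(-84 + (12 + 4*(-10) + 4*(-7))) = 775/(-84 + (12 - 40 - 28)) = 775/(-84 - 56) = 775/(-140) = 775*(-1/140) = -155/28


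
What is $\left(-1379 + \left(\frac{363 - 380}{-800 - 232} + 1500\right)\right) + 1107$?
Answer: $\frac{1267313}{1032} \approx 1228.0$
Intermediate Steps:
$\left(-1379 + \left(\frac{363 - 380}{-800 - 232} + 1500\right)\right) + 1107 = \left(-1379 + \left(- \frac{17}{-1032} + 1500\right)\right) + 1107 = \left(-1379 + \left(\left(-17\right) \left(- \frac{1}{1032}\right) + 1500\right)\right) + 1107 = \left(-1379 + \left(\frac{17}{1032} + 1500\right)\right) + 1107 = \left(-1379 + \frac{1548017}{1032}\right) + 1107 = \frac{124889}{1032} + 1107 = \frac{1267313}{1032}$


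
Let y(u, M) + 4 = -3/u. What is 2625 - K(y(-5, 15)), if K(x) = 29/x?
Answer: 44770/17 ≈ 2633.5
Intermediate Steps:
y(u, M) = -4 - 3/u
2625 - K(y(-5, 15)) = 2625 - 29/(-4 - 3/(-5)) = 2625 - 29/(-4 - 3*(-1/5)) = 2625 - 29/(-4 + 3/5) = 2625 - 29/(-17/5) = 2625 - 29*(-5)/17 = 2625 - 1*(-145/17) = 2625 + 145/17 = 44770/17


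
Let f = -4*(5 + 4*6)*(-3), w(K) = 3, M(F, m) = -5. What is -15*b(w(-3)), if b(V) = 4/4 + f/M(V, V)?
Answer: 1029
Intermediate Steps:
f = 348 (f = -4*(5 + 24)*(-3) = -4*29*(-3) = -116*(-3) = 348)
b(V) = -343/5 (b(V) = 4/4 + 348/(-5) = 4*(¼) + 348*(-⅕) = 1 - 348/5 = -343/5)
-15*b(w(-3)) = -15*(-343/5) = 1029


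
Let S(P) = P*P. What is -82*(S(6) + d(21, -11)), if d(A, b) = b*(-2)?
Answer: -4756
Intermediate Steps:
d(A, b) = -2*b
S(P) = P**2
-82*(S(6) + d(21, -11)) = -82*(6**2 - 2*(-11)) = -82*(36 + 22) = -82*58 = -4756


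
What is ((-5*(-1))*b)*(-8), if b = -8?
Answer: 320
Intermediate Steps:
((-5*(-1))*b)*(-8) = (-5*(-1)*(-8))*(-8) = (5*(-8))*(-8) = -40*(-8) = 320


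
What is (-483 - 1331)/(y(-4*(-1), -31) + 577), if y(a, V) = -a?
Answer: -1814/573 ≈ -3.1658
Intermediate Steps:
(-483 - 1331)/(y(-4*(-1), -31) + 577) = (-483 - 1331)/(-(-4)*(-1) + 577) = -1814/(-1*4 + 577) = -1814/(-4 + 577) = -1814/573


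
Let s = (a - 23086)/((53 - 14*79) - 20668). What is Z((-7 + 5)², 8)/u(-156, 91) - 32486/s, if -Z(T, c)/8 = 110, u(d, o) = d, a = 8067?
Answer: -27516203654/585741 ≈ -46977.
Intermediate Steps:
Z(T, c) = -880 (Z(T, c) = -8*110 = -880)
s = 15019/21721 (s = (8067 - 23086)/((53 - 14*79) - 20668) = -15019/((53 - 1106) - 20668) = -15019/(-1053 - 20668) = -15019/(-21721) = -15019*(-1/21721) = 15019/21721 ≈ 0.69145)
Z((-7 + 5)², 8)/u(-156, 91) - 32486/s = -880/(-156) - 32486/15019/21721 = -880*(-1/156) - 32486*21721/15019 = 220/39 - 705628406/15019 = -27516203654/585741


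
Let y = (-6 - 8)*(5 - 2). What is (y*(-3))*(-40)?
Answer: -5040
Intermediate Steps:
y = -42 (y = -14*3 = -42)
(y*(-3))*(-40) = -42*(-3)*(-40) = 126*(-40) = -5040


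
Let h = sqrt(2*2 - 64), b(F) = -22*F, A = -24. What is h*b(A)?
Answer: 1056*I*sqrt(15) ≈ 4089.9*I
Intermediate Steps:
h = 2*I*sqrt(15) (h = sqrt(4 - 64) = sqrt(-60) = 2*I*sqrt(15) ≈ 7.746*I)
h*b(A) = (2*I*sqrt(15))*(-22*(-24)) = (2*I*sqrt(15))*528 = 1056*I*sqrt(15)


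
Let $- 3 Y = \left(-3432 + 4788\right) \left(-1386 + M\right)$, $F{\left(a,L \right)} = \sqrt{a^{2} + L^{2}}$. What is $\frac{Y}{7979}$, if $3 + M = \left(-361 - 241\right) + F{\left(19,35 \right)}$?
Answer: $\frac{899932}{7979} - \frac{452 \sqrt{1586}}{7979} \approx 110.53$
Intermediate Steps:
$F{\left(a,L \right)} = \sqrt{L^{2} + a^{2}}$
$M = -605 + \sqrt{1586}$ ($M = -3 + \left(\left(-361 - 241\right) + \sqrt{35^{2} + 19^{2}}\right) = -3 - \left(602 - \sqrt{1225 + 361}\right) = -3 - \left(602 - \sqrt{1586}\right) = -605 + \sqrt{1586} \approx -565.18$)
$Y = 899932 - 452 \sqrt{1586}$ ($Y = - \frac{\left(-3432 + 4788\right) \left(-1386 - \left(605 - \sqrt{1586}\right)\right)}{3} = - \frac{1356 \left(-1991 + \sqrt{1586}\right)}{3} = - \frac{-2699796 + 1356 \sqrt{1586}}{3} = 899932 - 452 \sqrt{1586} \approx 8.8193 \cdot 10^{5}$)
$\frac{Y}{7979} = \frac{899932 - 452 \sqrt{1586}}{7979} = \left(899932 - 452 \sqrt{1586}\right) \frac{1}{7979} = \frac{899932}{7979} - \frac{452 \sqrt{1586}}{7979}$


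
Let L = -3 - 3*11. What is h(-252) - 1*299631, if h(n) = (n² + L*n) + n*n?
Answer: -163551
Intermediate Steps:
L = -36 (L = -3 - 33 = -36)
h(n) = -36*n + 2*n² (h(n) = (n² - 36*n) + n*n = (n² - 36*n) + n² = -36*n + 2*n²)
h(-252) - 1*299631 = 2*(-252)*(-18 - 252) - 1*299631 = 2*(-252)*(-270) - 299631 = 136080 - 299631 = -163551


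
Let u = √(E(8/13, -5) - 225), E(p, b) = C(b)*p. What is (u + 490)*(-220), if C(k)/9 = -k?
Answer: -107800 - 660*I*√3705/13 ≈ -1.078e+5 - 3090.3*I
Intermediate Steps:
C(k) = -9*k (C(k) = 9*(-k) = -9*k)
E(p, b) = -9*b*p (E(p, b) = (-9*b)*p = -9*b*p)
u = 3*I*√3705/13 (u = √(-9*(-5)*8/13 - 225) = √(360/13 - 225) = √(-2565/13) = 3*I*√3705/13 ≈ 14.047*I)
(u + 490)*(-220) = (3*I*√3705/13 + 490)*(-220) = (490 + 3*I*√3705/13)*(-220) = -107800 - 660*I*√3705/13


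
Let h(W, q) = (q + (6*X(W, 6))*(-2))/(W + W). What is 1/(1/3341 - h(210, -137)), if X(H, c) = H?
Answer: 1403220/8877457 ≈ 0.15807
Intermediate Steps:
h(W, q) = (q - 12*W)/(2*W) (h(W, q) = (q + (6*W)*(-2))/(W + W) = (q - 12*W)/((2*W)) = (q - 12*W)*(1/(2*W)) = (q - 12*W)/(2*W))
1/(1/3341 - h(210, -137)) = 1/(1/3341 - (-6 + (1/2)*(-137)/210)) = 1/(1/3341 - (-6 + (1/2)*(-137)*(1/210))) = 1/(1/3341 - (-6 - 137/420)) = 1/(1/3341 - 1*(-2657/420)) = 1/(1/3341 + 2657/420) = 1/(8877457/1403220) = 1403220/8877457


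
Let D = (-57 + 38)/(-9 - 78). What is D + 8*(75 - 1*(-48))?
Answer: 85627/87 ≈ 984.22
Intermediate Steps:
D = 19/87 (D = -19/(-87) = -19*(-1/87) = 19/87 ≈ 0.21839)
D + 8*(75 - 1*(-48)) = 19/87 + 8*(75 - 1*(-48)) = 19/87 + 8*(75 + 48) = 19/87 + 8*123 = 19/87 + 984 = 85627/87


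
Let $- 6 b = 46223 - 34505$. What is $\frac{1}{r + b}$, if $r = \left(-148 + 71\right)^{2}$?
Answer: $\frac{1}{3976} \approx 0.00025151$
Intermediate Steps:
$r = 5929$ ($r = \left(-77\right)^{2} = 5929$)
$b = -1953$ ($b = - \frac{46223 - 34505}{6} = \left(- \frac{1}{6}\right) 11718 = -1953$)
$\frac{1}{r + b} = \frac{1}{5929 - 1953} = \frac{1}{3976}$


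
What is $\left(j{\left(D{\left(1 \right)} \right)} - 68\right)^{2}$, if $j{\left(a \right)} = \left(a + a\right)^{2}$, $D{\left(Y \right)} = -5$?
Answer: $1024$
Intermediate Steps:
$j{\left(a \right)} = 4 a^{2}$ ($j{\left(a \right)} = \left(2 a\right)^{2} = 4 a^{2}$)
$\left(j{\left(D{\left(1 \right)} \right)} - 68\right)^{2} = \left(4 \left(-5\right)^{2} - 68\right)^{2} = \left(4 \cdot 25 - 68\right)^{2} = \left(100 - 68\right)^{2} = 32^{2} = 1024$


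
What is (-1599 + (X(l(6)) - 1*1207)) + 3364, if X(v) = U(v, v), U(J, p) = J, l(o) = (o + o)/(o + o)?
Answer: 559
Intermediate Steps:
l(o) = 1 (l(o) = (2*o)/((2*o)) = (2*o)*(1/(2*o)) = 1)
X(v) = v
(-1599 + (X(l(6)) - 1*1207)) + 3364 = (-1599 + (1 - 1*1207)) + 3364 = (-1599 + (1 - 1207)) + 3364 = (-1599 - 1206) + 3364 = -2805 + 3364 = 559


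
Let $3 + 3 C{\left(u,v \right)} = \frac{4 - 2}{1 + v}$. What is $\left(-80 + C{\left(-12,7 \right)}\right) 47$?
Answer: $- \frac{45637}{12} \approx -3803.1$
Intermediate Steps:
$C{\left(u,v \right)} = -1 + \frac{2}{3 \left(1 + v\right)}$ ($C{\left(u,v \right)} = -1 + \frac{\left(4 - 2\right) \frac{1}{1 + v}}{3} = -1 + \frac{2 \frac{1}{1 + v}}{3} = -1 + \frac{2}{3 \left(1 + v\right)}$)
$\left(-80 + C{\left(-12,7 \right)}\right) 47 = \left(-80 + \frac{- \frac{1}{3} - 7}{1 + 7}\right) 47 = \left(-80 + \frac{- \frac{1}{3} - 7}{8}\right) 47 = \left(-80 + \frac{1}{8} \left(- \frac{22}{3}\right)\right) 47 = \left(-80 - \frac{11}{12}\right) 47 = \left(- \frac{971}{12}\right) 47 = - \frac{45637}{12}$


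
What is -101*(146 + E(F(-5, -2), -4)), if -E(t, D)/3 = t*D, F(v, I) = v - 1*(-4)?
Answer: -13534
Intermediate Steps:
F(v, I) = 4 + v (F(v, I) = v + 4 = 4 + v)
E(t, D) = -3*D*t (E(t, D) = -3*t*D = -3*D*t)
-101*(146 + E(F(-5, -2), -4)) = -101*(146 - 3*(-4)*(4 - 5)) = -101*(146 - 3*(-4)*(-1)) = -101*(146 - 12) = -101*134 = -13534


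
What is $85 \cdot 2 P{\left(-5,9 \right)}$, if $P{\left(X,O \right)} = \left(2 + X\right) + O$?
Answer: $1020$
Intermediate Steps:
$P{\left(X,O \right)} = 2 + O + X$
$85 \cdot 2 P{\left(-5,9 \right)} = 85 \cdot 2 \left(2 + 9 - 5\right) = 170 \cdot 6 = 1020$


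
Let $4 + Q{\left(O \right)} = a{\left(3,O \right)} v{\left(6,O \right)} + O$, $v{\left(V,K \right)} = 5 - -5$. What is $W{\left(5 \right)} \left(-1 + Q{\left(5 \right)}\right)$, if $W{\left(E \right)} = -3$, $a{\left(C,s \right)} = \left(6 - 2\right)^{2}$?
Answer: $-480$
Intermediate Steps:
$v{\left(V,K \right)} = 10$ ($v{\left(V,K \right)} = 5 + 5 = 10$)
$a{\left(C,s \right)} = 16$ ($a{\left(C,s \right)} = 4^{2} = 16$)
$Q{\left(O \right)} = 156 + O$ ($Q{\left(O \right)} = -4 + \left(16 \cdot 10 + O\right) = -4 + \left(160 + O\right) = 156 + O$)
$W{\left(5 \right)} \left(-1 + Q{\left(5 \right)}\right) = - 3 \left(-1 + \left(156 + 5\right)\right) = - 3 \left(-1 + 161\right) = \left(-3\right) 160 = -480$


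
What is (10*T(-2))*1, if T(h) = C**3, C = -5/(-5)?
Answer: 10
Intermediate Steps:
C = 1 (C = -5*(-1/5) = 1)
T(h) = 1 (T(h) = 1**3 = 1)
(10*T(-2))*1 = (10*1)*1 = 10*1 = 10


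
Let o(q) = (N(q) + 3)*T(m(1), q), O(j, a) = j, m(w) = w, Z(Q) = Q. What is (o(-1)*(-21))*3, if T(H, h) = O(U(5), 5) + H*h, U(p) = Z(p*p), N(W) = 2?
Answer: -7560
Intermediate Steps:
U(p) = p**2 (U(p) = p*p = p**2)
T(H, h) = 25 + H*h (T(H, h) = 5**2 + H*h = 25 + H*h)
o(q) = 125 + 5*q (o(q) = (2 + 3)*(25 + 1*q) = 5*(25 + q) = 125 + 5*q)
(o(-1)*(-21))*3 = ((125 + 5*(-1))*(-21))*3 = ((125 - 5)*(-21))*3 = (120*(-21))*3 = -2520*3 = -7560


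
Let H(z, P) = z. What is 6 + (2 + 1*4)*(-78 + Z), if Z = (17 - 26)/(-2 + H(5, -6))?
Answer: -480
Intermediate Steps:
Z = -3 (Z = (17 - 26)/(-2 + 5) = -9/3 = -9*⅓ = -3)
6 + (2 + 1*4)*(-78 + Z) = 6 + (2 + 1*4)*(-78 - 3) = 6 + (2 + 4)*(-81) = 6 + 6*(-81) = 6 - 486 = -480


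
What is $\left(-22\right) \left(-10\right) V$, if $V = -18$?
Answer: $-3960$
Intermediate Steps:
$\left(-22\right) \left(-10\right) V = \left(-22\right) \left(-10\right) \left(-18\right) = 220 \left(-18\right) = -3960$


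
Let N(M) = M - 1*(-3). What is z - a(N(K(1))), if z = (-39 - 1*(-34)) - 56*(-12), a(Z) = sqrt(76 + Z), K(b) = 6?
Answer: 667 - sqrt(85) ≈ 657.78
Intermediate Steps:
N(M) = 3 + M (N(M) = M + 3 = 3 + M)
z = 667 (z = (-39 + 34) + 672 = -5 + 672 = 667)
z - a(N(K(1))) = 667 - sqrt(76 + (3 + 6)) = 667 - sqrt(76 + 9) = 667 - sqrt(85)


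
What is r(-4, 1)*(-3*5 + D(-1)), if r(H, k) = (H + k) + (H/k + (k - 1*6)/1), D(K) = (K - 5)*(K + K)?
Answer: 36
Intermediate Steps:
D(K) = 2*K*(-5 + K) (D(K) = (-5 + K)*(2*K) = 2*K*(-5 + K))
r(H, k) = -6 + H + 2*k + H/k (r(H, k) = (H + k) + (H/k + (k - 6)*1) = (H + k) + (H/k + (-6 + k)*1) = (H + k) + (H/k + (-6 + k)) = (H + k) + (-6 + k + H/k) = -6 + H + 2*k + H/k)
r(-4, 1)*(-3*5 + D(-1)) = (-6 - 4 + 2*1 - 4/1)*(-3*5 + 2*(-1)*(-5 - 1)) = (-6 - 4 + 2 - 4*1)*(-15 + 2*(-1)*(-6)) = (-6 - 4 + 2 - 4)*(-15 + 12) = -12*(-3) = 36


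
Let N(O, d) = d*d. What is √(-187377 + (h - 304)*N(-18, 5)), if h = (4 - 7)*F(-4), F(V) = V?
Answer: 7*I*√3973 ≈ 441.22*I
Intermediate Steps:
N(O, d) = d²
h = 12 (h = (4 - 7)*(-4) = -3*(-4) = 12)
√(-187377 + (h - 304)*N(-18, 5)) = √(-187377 + (12 - 304)*5²) = √(-187377 - 292*25) = √(-187377 - 7300) = √(-194677) = 7*I*√3973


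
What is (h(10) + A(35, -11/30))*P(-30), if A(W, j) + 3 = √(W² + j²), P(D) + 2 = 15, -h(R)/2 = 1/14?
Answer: -286/7 + 13*√1102621/30 ≈ 414.17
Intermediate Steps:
h(R) = -⅐ (h(R) = -2/14 = -2*1/14 = -⅐)
P(D) = 13 (P(D) = -2 + 15 = 13)
A(W, j) = -3 + √(W² + j²)
(h(10) + A(35, -11/30))*P(-30) = (-⅐ + (-3 + √(35² + (-11/30)²)))*13 = (-⅐ + (-3 + √(1225 + (-11*1/30)²)))*13 = (-⅐ + (-3 + √(1225 + (-11/30)²)))*13 = (-⅐ + (-3 + √(1225 + 121/900)))*13 = (-⅐ + (-3 + √(1102621/900)))*13 = (-⅐ + (-3 + √1102621/30))*13 = (-22/7 + √1102621/30)*13 = -286/7 + 13*√1102621/30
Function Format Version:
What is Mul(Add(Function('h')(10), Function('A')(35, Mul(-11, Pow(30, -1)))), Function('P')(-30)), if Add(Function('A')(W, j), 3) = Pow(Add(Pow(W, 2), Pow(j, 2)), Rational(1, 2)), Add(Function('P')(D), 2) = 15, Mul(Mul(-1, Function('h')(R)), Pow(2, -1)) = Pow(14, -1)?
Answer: Add(Rational(-286, 7), Mul(Rational(13, 30), Pow(1102621, Rational(1, 2)))) ≈ 414.17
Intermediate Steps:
Function('h')(R) = Rational(-1, 7) (Function('h')(R) = Mul(-2, Pow(14, -1)) = Mul(-2, Rational(1, 14)) = Rational(-1, 7))
Function('P')(D) = 13 (Function('P')(D) = Add(-2, 15) = 13)
Function('A')(W, j) = Add(-3, Pow(Add(Pow(W, 2), Pow(j, 2)), Rational(1, 2)))
Mul(Add(Function('h')(10), Function('A')(35, Mul(-11, Pow(30, -1)))), Function('P')(-30)) = Mul(Add(Rational(-1, 7), Add(-3, Pow(Add(Pow(35, 2), Pow(Mul(-11, Pow(30, -1)), 2)), Rational(1, 2)))), 13) = Mul(Add(Rational(-1, 7), Add(-3, Pow(Add(1225, Pow(Mul(-11, Rational(1, 30)), 2)), Rational(1, 2)))), 13) = Mul(Add(Rational(-1, 7), Add(-3, Pow(Add(1225, Pow(Rational(-11, 30), 2)), Rational(1, 2)))), 13) = Mul(Add(Rational(-1, 7), Add(-3, Pow(Add(1225, Rational(121, 900)), Rational(1, 2)))), 13) = Mul(Add(Rational(-1, 7), Add(-3, Pow(Rational(1102621, 900), Rational(1, 2)))), 13) = Mul(Add(Rational(-1, 7), Add(-3, Mul(Rational(1, 30), Pow(1102621, Rational(1, 2))))), 13) = Mul(Add(Rational(-22, 7), Mul(Rational(1, 30), Pow(1102621, Rational(1, 2)))), 13) = Add(Rational(-286, 7), Mul(Rational(13, 30), Pow(1102621, Rational(1, 2))))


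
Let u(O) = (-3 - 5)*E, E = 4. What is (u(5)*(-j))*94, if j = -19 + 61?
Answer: 126336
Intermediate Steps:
j = 42
u(O) = -32 (u(O) = (-3 - 5)*4 = -8*4 = -32)
(u(5)*(-j))*94 = -(-32)*42*94 = -32*(-42)*94 = 1344*94 = 126336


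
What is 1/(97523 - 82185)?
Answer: 1/15338 ≈ 6.5198e-5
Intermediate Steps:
1/(97523 - 82185) = 1/15338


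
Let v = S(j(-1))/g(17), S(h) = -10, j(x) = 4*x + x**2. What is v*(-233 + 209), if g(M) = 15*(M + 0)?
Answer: 16/17 ≈ 0.94118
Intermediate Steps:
g(M) = 15*M
j(x) = x**2 + 4*x
v = -2/51 (v = -10/(15*17) = -10/255 = -10*1/255 = -2/51 ≈ -0.039216)
v*(-233 + 209) = -2*(-233 + 209)/51 = -2/51*(-24) = 16/17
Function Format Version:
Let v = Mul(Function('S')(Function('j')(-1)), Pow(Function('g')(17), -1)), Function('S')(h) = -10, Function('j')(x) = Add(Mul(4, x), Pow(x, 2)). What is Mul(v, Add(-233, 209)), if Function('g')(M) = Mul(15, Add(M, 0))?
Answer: Rational(16, 17) ≈ 0.94118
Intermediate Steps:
Function('g')(M) = Mul(15, M)
Function('j')(x) = Add(Pow(x, 2), Mul(4, x))
v = Rational(-2, 51) (v = Mul(-10, Pow(Mul(15, 17), -1)) = Mul(-10, Pow(255, -1)) = Mul(-10, Rational(1, 255)) = Rational(-2, 51) ≈ -0.039216)
Mul(v, Add(-233, 209)) = Mul(Rational(-2, 51), Add(-233, 209)) = Mul(Rational(-2, 51), -24) = Rational(16, 17)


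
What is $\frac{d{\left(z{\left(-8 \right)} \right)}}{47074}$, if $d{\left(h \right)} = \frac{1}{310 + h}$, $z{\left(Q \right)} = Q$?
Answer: $\frac{1}{14216348} \approx 7.0342 \cdot 10^{-8}$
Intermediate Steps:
$\frac{d{\left(z{\left(-8 \right)} \right)}}{47074} = \frac{1}{\left(310 - 8\right) 47074} = \frac{1}{302} \cdot \frac{1}{47074} = \frac{1}{14216348}$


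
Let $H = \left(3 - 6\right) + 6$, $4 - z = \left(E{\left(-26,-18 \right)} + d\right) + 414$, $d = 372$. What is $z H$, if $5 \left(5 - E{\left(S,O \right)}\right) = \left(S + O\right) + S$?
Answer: $-2403$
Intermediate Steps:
$E{\left(S,O \right)} = 5 - \frac{2 S}{5} - \frac{O}{5}$ ($E{\left(S,O \right)} = 5 - \frac{\left(S + O\right) + S}{5} = 5 - \frac{\left(O + S\right) + S}{5} = 5 - \frac{O + 2 S}{5} = 5 - \left(\frac{O}{5} + \frac{2 S}{5}\right) = 5 - \frac{2 S}{5} - \frac{O}{5}$)
$z = -801$ ($z = 4 - \left(\left(\left(5 - - \frac{52}{5} - - \frac{18}{5}\right) + 372\right) + 414\right) = 4 - \left(\left(\left(5 + \frac{52}{5} + \frac{18}{5}\right) + 372\right) + 414\right) = 4 - \left(\left(19 + 372\right) + 414\right) = 4 - \left(391 + 414\right) = 4 - 805 = -801$)
$H = 3$ ($H = -3 + 6 = 3$)
$z H = \left(-801\right) 3 = -2403$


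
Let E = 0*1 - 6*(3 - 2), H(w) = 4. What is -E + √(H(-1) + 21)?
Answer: 11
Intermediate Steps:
E = -6 (E = 0 - 6 = -6)
-E + √(H(-1) + 21) = -1*(-6) + √(4 + 21) = 6 + √25 = 6 + 5 = 11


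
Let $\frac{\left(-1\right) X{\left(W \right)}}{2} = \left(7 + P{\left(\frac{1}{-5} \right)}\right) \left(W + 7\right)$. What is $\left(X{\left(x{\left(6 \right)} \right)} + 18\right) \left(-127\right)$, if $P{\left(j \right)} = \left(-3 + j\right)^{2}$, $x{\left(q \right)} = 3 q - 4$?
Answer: $\frac{2241804}{25} \approx 89672.0$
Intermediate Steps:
$x{\left(q \right)} = -4 + 3 q$
$X{\left(W \right)} = - \frac{6034}{25} - \frac{862 W}{25}$ ($X{\left(W \right)} = - 2 \left(7 + \left(-3 + \frac{1}{-5}\right)^{2}\right) \left(W + 7\right) = - 2 \left(7 + \left(-3 - \frac{1}{5}\right)^{2}\right) \left(7 + W\right) = - 2 \left(7 + \left(- \frac{16}{5}\right)^{2}\right) \left(7 + W\right) = - 2 \left(7 + \frac{256}{25}\right) \left(7 + W\right) = - 2 \frac{431 \left(7 + W\right)}{25} = - 2 \left(\frac{3017}{25} + \frac{431 W}{25}\right) = - \frac{6034}{25} - \frac{862 W}{25}$)
$\left(X{\left(x{\left(6 \right)} \right)} + 18\right) \left(-127\right) = \left(\left(- \frac{6034}{25} - \frac{862 \left(-4 + 3 \cdot 6\right)}{25}\right) + 18\right) \left(-127\right) = \left(\left(- \frac{6034}{25} - \frac{862 \left(-4 + 18\right)}{25}\right) + 18\right) \left(-127\right) = \left(\left(- \frac{6034}{25} - \frac{12068}{25}\right) + 18\right) \left(-127\right) = \left(- \frac{18102}{25} + 18\right) \left(-127\right) = \left(- \frac{17652}{25}\right) \left(-127\right) = \frac{2241804}{25}$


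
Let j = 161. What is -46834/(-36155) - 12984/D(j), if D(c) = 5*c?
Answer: -2467058/166313 ≈ -14.834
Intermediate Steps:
-46834/(-36155) - 12984/D(j) = -46834/(-36155) - 12984/(5*161) = -46834*(-1/36155) - 12984/805 = 46834/36155 - 12984*1/805 = 46834/36155 - 12984/805 = -2467058/166313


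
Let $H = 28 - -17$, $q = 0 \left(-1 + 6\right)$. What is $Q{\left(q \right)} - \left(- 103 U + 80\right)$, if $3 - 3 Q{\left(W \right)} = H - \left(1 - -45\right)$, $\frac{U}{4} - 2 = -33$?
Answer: $- \frac{38552}{3} \approx -12851.0$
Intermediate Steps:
$U = -124$ ($U = 8 + 4 \left(-33\right) = 8 - 132 = -124$)
$q = 0$ ($q = 0 \cdot 5 = 0$)
$H = 45$ ($H = 28 + 17 = 45$)
$Q{\left(W \right)} = \frac{4}{3}$ ($Q{\left(W \right)} = 1 - \frac{45 - \left(1 - -45\right)}{3} = 1 - \frac{45 - \left(1 + 45\right)}{3} = 1 - \frac{45 - 46}{3} = 1 - - \frac{1}{3} = 1 + \frac{1}{3} = \frac{4}{3}$)
$Q{\left(q \right)} - \left(- 103 U + 80\right) = \frac{4}{3} - \left(\left(-103\right) \left(-124\right) + 80\right) = \frac{4}{3} - \left(12772 + 80\right) = \frac{4}{3} - 12852 = - \frac{38552}{3}$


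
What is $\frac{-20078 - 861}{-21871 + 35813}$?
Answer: $- \frac{20939}{13942} \approx -1.5019$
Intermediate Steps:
$\frac{-20078 - 861}{-21871 + 35813} = - \frac{20939}{13942}$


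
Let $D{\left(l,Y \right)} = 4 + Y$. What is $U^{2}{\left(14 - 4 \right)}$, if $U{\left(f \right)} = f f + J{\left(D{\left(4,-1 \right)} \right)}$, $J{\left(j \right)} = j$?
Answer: $10609$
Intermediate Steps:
$U{\left(f \right)} = 3 + f^{2}$ ($U{\left(f \right)} = f f + \left(4 - 1\right) = f^{2} + 3 = 3 + f^{2}$)
$U^{2}{\left(14 - 4 \right)} = \left(3 + \left(14 - 4\right)^{2}\right)^{2} = \left(3 + 10^{2}\right)^{2} = \left(3 + 100\right)^{2} = 103^{2} = 10609$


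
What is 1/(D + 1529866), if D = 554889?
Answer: 1/2084755 ≈ 4.7967e-7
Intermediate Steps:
1/(D + 1529866) = 1/(554889 + 1529866) = 1/2084755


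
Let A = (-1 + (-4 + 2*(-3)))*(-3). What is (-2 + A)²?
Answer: 961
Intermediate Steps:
A = 33 (A = (-1 + (-4 - 6))*(-3) = (-1 - 10)*(-3) = -11*(-3) = 33)
(-2 + A)² = (-2 + 33)² = 31² = 961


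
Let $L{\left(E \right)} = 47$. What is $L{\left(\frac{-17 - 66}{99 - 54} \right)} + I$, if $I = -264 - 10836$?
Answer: $-11053$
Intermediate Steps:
$I = -11100$
$L{\left(\frac{-17 - 66}{99 - 54} \right)} + I = 47 - 11100 = -11053$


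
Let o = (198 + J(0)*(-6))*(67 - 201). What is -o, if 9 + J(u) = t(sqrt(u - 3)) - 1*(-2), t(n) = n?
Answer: 32160 - 804*I*sqrt(3) ≈ 32160.0 - 1392.6*I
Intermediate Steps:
J(u) = -7 + sqrt(-3 + u) (J(u) = -9 + (sqrt(u - 3) - 1*(-2)) = -9 + (sqrt(-3 + u) + 2) = -9 + (2 + sqrt(-3 + u)) = -7 + sqrt(-3 + u))
o = -32160 + 804*I*sqrt(3) (o = (198 + (-7 + sqrt(-3 + 0))*(-6))*(67 - 201) = (198 + (-7 + sqrt(-3))*(-6))*(-134) = (198 + (-7 + I*sqrt(3))*(-6))*(-134) = (198 + (42 - 6*I*sqrt(3)))*(-134) = (240 - 6*I*sqrt(3))*(-134) = -32160 + 804*I*sqrt(3) ≈ -32160.0 + 1392.6*I)
-o = -(-32160 + 804*I*sqrt(3)) = 32160 - 804*I*sqrt(3)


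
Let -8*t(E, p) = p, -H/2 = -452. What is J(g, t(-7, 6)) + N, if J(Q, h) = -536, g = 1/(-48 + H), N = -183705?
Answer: -184241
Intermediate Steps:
H = 904 (H = -2*(-452) = 904)
t(E, p) = -p/8
g = 1/856 (g = 1/(-48 + 904) = 1/856 ≈ 0.0011682)
J(g, t(-7, 6)) + N = -536 - 183705 = -184241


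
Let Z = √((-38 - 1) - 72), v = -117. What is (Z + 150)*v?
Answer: -17550 - 117*I*√111 ≈ -17550.0 - 1232.7*I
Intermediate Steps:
Z = I*√111 (Z = √(-39 - 72) = √(-111) = I*√111 ≈ 10.536*I)
(Z + 150)*v = (I*√111 + 150)*(-117) = (150 + I*√111)*(-117) = -17550 - 117*I*√111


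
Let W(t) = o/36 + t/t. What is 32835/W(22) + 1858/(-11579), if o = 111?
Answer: 4562266538/567371 ≈ 8041.1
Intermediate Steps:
W(t) = 49/12 (W(t) = 111/36 + t/t = 111*(1/36) + 1 = 37/12 + 1 = 49/12)
32835/W(22) + 1858/(-11579) = 32835/(49/12) + 1858/(-11579) = 32835*(12/49) + 1858*(-1/11579) = 394020/49 - 1858/11579 = 4562266538/567371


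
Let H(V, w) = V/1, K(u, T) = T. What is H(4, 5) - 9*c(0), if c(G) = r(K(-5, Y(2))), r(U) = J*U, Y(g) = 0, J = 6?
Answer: 4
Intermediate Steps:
H(V, w) = V (H(V, w) = V*1 = V)
r(U) = 6*U
c(G) = 0 (c(G) = 6*0 = 0)
H(4, 5) - 9*c(0) = 4 - 9*0 = 4 + 0 = 4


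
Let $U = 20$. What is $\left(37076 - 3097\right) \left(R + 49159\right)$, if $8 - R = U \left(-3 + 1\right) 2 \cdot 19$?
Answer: $1722293573$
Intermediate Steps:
$R = 1528$ ($R = 8 - 20 \left(-3 + 1\right) 2 \cdot 19 = 8 - 20 \left(\left(-2\right) 2\right) 19 = 8 - 20 \left(-4\right) 19 = 8 - \left(-80\right) 19 = 8 - -1520 = 8 + 1520 = 1528$)
$\left(37076 - 3097\right) \left(R + 49159\right) = \left(37076 - 3097\right) \left(1528 + 49159\right) = 33979 \cdot 50687 = 1722293573$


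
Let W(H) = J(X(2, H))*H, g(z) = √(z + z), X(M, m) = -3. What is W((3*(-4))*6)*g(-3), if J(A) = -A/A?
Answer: 72*I*√6 ≈ 176.36*I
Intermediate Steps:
g(z) = √2*√z (g(z) = √(2*z) = √2*√z)
J(A) = -1 (J(A) = -1*1 = -1)
W(H) = -H
W((3*(-4))*6)*g(-3) = (-3*(-4)*6)*(√2*√(-3)) = (-(-12)*6)*(√2*(I*√3)) = (-1*(-72))*(I*√6) = 72*(I*√6) = 72*I*√6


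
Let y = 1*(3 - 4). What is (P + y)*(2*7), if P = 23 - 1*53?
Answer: -434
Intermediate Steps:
y = -1 (y = 1*(-1) = -1)
P = -30 (P = 23 - 53 = -30)
(P + y)*(2*7) = (-30 - 1)*(2*7) = -31*14 = -434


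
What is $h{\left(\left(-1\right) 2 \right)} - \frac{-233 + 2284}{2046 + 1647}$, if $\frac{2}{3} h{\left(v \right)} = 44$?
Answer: $\frac{241687}{3693} \approx 65.445$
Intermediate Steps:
$h{\left(v \right)} = 66$ ($h{\left(v \right)} = \frac{3}{2} \cdot 44 = 66$)
$h{\left(\left(-1\right) 2 \right)} - \frac{-233 + 2284}{2046 + 1647} = 66 - \frac{-233 + 2284}{2046 + 1647} = 66 - \frac{2051}{3693} = \frac{241687}{3693}$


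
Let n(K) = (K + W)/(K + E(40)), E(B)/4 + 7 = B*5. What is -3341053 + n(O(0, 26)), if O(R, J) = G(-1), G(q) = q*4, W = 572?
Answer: -320741017/96 ≈ -3.3411e+6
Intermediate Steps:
E(B) = -28 + 20*B (E(B) = -28 + 4*(B*5) = -28 + 4*(5*B) = -28 + 20*B)
G(q) = 4*q
O(R, J) = -4 (O(R, J) = 4*(-1) = -4)
n(K) = (572 + K)/(772 + K) (n(K) = (K + 572)/(K + (-28 + 20*40)) = (572 + K)/(K + (-28 + 800)) = (572 + K)/(K + 772) = (572 + K)/(772 + K))
-3341053 + n(O(0, 26)) = -3341053 + (572 - 4)/(772 - 4) = -3341053 + 568/768 = -3341053 + (1/768)*568 = -3341053 + 71/96 = -320741017/96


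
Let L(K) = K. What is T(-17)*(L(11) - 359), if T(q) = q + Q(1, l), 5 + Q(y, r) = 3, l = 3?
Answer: 6612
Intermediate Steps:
Q(y, r) = -2 (Q(y, r) = -5 + 3 = -2)
T(q) = -2 + q (T(q) = q - 2 = -2 + q)
T(-17)*(L(11) - 359) = (-2 - 17)*(11 - 359) = -19*(-348) = 6612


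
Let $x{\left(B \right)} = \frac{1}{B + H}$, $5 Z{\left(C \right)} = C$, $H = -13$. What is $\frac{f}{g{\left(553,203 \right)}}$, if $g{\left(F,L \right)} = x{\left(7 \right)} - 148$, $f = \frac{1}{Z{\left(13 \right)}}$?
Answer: $- \frac{30}{11557} \approx -0.0025958$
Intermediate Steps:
$Z{\left(C \right)} = \frac{C}{5}$
$f = \frac{5}{13}$ ($f = \frac{1}{\frac{1}{5} \cdot 13} = \frac{1}{\frac{13}{5}} = \frac{5}{13} \approx 0.38462$)
$x{\left(B \right)} = \frac{1}{-13 + B}$ ($x{\left(B \right)} = \frac{1}{B - 13} = \frac{1}{-13 + B}$)
$g{\left(F,L \right)} = - \frac{889}{6}$ ($g{\left(F,L \right)} = \frac{1}{-13 + 7} - 148 = \frac{1}{-6} - 148 = - \frac{1}{6} - 148 = - \frac{889}{6}$)
$\frac{f}{g{\left(553,203 \right)}} = \frac{5}{13 \left(- \frac{889}{6}\right)} = \frac{5}{13} \left(- \frac{6}{889}\right) = - \frac{30}{11557}$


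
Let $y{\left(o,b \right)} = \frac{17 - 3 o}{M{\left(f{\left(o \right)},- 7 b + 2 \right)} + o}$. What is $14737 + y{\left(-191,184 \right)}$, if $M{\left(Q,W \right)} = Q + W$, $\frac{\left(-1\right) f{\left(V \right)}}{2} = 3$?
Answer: $\frac{21854381}{1483} \approx 14737.0$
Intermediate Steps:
$f{\left(V \right)} = -6$ ($f{\left(V \right)} = \left(-2\right) 3 = -6$)
$y{\left(o,b \right)} = \frac{17 - 3 o}{-4 + o - 7 b}$ ($y{\left(o,b \right)} = \frac{17 - 3 o}{\left(-6 - \left(-2 + 7 b\right)\right) + o} = \frac{17 - 3 o}{\left(-4 - 7 b\right) + o} = \frac{17 - 3 o}{-4 + o - 7 b}$)
$14737 + y{\left(-191,184 \right)} = 14737 + \frac{-17 + 3 \left(-191\right)}{4 - -191 + 7 \cdot 184} = 14737 + \frac{-17 - 573}{4 + 191 + 1288} = 14737 + \frac{1}{1483} \left(-590\right) = 14737 - \frac{590}{1483} = \frac{21854381}{1483}$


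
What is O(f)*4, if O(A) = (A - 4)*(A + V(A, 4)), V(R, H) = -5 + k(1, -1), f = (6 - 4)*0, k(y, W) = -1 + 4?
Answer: 32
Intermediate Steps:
k(y, W) = 3
f = 0 (f = 2*0 = 0)
V(R, H) = -2 (V(R, H) = -5 + 3 = -2)
O(A) = (-4 + A)*(-2 + A) (O(A) = (A - 4)*(A - 2) = (-4 + A)*(-2 + A))
O(f)*4 = (8 + 0² - 6*0)*4 = (8 + 0 + 0)*4 = 8*4 = 32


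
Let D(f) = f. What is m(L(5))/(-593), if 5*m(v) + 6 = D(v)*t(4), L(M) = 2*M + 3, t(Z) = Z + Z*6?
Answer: -358/2965 ≈ -0.12074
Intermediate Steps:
t(Z) = 7*Z (t(Z) = Z + 6*Z = 7*Z)
L(M) = 3 + 2*M
m(v) = -6/5 + 28*v/5 (m(v) = -6/5 + (v*(7*4))/5 = -6/5 + (v*28)/5 = -6/5 + (28*v)/5 = -6/5 + 28*v/5)
m(L(5))/(-593) = (-6/5 + 28*(3 + 2*5)/5)/(-593) = (-6/5 + 28*(3 + 10)/5)*(-1/593) = (-6/5 + (28/5)*13)*(-1/593) = (-6/5 + 364/5)*(-1/593) = (358/5)*(-1/593) = -358/2965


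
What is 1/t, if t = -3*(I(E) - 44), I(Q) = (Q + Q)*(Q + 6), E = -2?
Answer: 1/180 ≈ 0.0055556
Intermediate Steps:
I(Q) = 2*Q*(6 + Q) (I(Q) = (2*Q)*(6 + Q) = 2*Q*(6 + Q))
t = 180 (t = -3*(2*(-2)*(6 - 2) - 44) = -3*(2*(-2)*4 - 44) = -3*(-16 - 44) = -3*(-60) = 180)
1/t = 1/180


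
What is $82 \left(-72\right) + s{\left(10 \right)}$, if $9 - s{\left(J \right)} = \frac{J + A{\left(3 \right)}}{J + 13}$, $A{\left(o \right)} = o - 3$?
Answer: $- \frac{135595}{23} \approx -5895.4$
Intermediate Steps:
$A{\left(o \right)} = -3 + o$
$s{\left(J \right)} = 9 - \frac{J}{13 + J}$ ($s{\left(J \right)} = 9 - \frac{J + \left(-3 + 3\right)}{J + 13} = 9 - \frac{J + 0}{13 + J} = 9 - \frac{J}{13 + J}$)
$82 \left(-72\right) + s{\left(10 \right)} = 82 \left(-72\right) + \frac{117 + 8 \cdot 10}{13 + 10} = -5904 + \frac{117 + 80}{23} = -5904 + \frac{1}{23} \cdot 197 = -5904 + \frac{197}{23} = - \frac{135595}{23}$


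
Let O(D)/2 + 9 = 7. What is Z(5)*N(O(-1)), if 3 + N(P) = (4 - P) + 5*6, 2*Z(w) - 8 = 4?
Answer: 210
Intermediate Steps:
O(D) = -4 (O(D) = -18 + 2*7 = -18 + 14 = -4)
Z(w) = 6 (Z(w) = 4 + (½)*4 = 4 + 2 = 6)
N(P) = 31 - P (N(P) = -3 + ((4 - P) + 5*6) = -3 + ((4 - P) + 30) = -3 + (34 - P) = 31 - P)
Z(5)*N(O(-1)) = 6*(31 - 1*(-4)) = 6*(31 + 4) = 6*35 = 210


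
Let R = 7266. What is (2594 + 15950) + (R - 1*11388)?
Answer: 14422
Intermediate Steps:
(2594 + 15950) + (R - 1*11388) = (2594 + 15950) + (7266 - 1*11388) = 18544 + (7266 - 11388) = 18544 - 4122 = 14422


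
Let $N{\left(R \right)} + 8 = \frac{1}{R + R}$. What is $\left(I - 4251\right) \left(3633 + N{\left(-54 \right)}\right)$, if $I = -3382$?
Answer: $- \frac{2988311867}{108} \approx -2.767 \cdot 10^{7}$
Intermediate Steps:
$N{\left(R \right)} = -8 + \frac{1}{2 R}$ ($N{\left(R \right)} = -8 + \frac{1}{R + R} = -8 + \frac{1}{2 R}$)
$\left(I - 4251\right) \left(3633 + N{\left(-54 \right)}\right) = \left(-3382 - 4251\right) \left(3633 - \left(8 - \frac{1}{2 \left(-54\right)}\right)\right) = - 7633 \left(3633 + \left(-8 + \frac{1}{2} \left(- \frac{1}{54}\right)\right)\right) = - 7633 \left(3633 - \frac{865}{108}\right) = \left(-7633\right) \frac{391499}{108} = - \frac{2988311867}{108}$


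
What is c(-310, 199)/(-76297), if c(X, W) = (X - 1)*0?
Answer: 0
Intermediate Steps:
c(X, W) = 0 (c(X, W) = (-1 + X)*0 = 0)
c(-310, 199)/(-76297) = 0/(-76297) = 0*(-1/76297) = 0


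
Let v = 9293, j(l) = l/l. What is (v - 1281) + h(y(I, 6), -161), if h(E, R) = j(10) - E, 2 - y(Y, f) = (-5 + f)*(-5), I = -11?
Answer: 8006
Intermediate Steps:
j(l) = 1
y(Y, f) = -23 + 5*f (y(Y, f) = 2 - (-5 + f)*(-5) = 2 - (25 - 5*f) = 2 + (-25 + 5*f) = -23 + 5*f)
h(E, R) = 1 - E
(v - 1281) + h(y(I, 6), -161) = (9293 - 1281) + (1 - (-23 + 5*6)) = 8012 + (1 - (-23 + 30)) = 8012 + (1 - 1*7) = 8012 + (1 - 7) = 8012 - 6 = 8006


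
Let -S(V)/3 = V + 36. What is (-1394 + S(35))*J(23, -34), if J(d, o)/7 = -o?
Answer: -382466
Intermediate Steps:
S(V) = -108 - 3*V (S(V) = -3*(V + 36) = -3*(36 + V) = -108 - 3*V)
J(d, o) = -7*o (J(d, o) = 7*(-o) = -7*o)
(-1394 + S(35))*J(23, -34) = (-1394 + (-108 - 3*35))*(-7*(-34)) = (-1394 + (-108 - 105))*238 = (-1394 - 213)*238 = -1607*238 = -382466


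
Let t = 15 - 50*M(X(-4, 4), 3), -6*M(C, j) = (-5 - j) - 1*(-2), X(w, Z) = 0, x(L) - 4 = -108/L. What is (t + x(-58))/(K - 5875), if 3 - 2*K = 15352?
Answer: 1690/785871 ≈ 0.0021505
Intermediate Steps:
x(L) = 4 - 108/L
K = -15349/2 (K = 3/2 - ½*15352 = 3/2 - 7676 = -15349/2 ≈ -7674.5)
M(C, j) = ½ + j/6 (M(C, j) = -((-5 - j) - 1*(-2))/6 = -((-5 - j) + 2)/6 = -(-3 - j)/6 = ½ + j/6)
t = -35 (t = 15 - 50*(½ + (⅙)*3) = 15 - 50*(½ + ½) = 15 - 50*1 = 15 - 50 = -35)
(t + x(-58))/(K - 5875) = (-35 + (4 - 108/(-58)))/(-15349/2 - 5875) = (-35 + (4 - 108*(-1/58)))/(-27099/2) = (-35 + (4 + 54/29))*(-2/27099) = (-35 + 170/29)*(-2/27099) = -845/29*(-2/27099) = 1690/785871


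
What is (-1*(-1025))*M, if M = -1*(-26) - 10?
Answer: 16400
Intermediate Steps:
M = 16 (M = 26 - 10 = 16)
(-1*(-1025))*M = -1*(-1025)*16 = 1025*16 = 16400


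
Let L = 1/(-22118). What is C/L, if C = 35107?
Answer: -776496626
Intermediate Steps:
L = -1/22118 ≈ -4.5212e-5
C/L = 35107/(-1/22118) = 35107*(-22118) = -776496626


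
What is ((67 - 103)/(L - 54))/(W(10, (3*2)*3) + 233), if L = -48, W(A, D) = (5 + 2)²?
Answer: 1/799 ≈ 0.0012516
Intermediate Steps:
W(A, D) = 49 (W(A, D) = 7² = 49)
((67 - 103)/(L - 54))/(W(10, (3*2)*3) + 233) = ((67 - 103)/(-48 - 54))/(49 + 233) = (-36/(-102))/282 = (-36*(-1/102))/282 = (1/282)*(6/17) = 1/799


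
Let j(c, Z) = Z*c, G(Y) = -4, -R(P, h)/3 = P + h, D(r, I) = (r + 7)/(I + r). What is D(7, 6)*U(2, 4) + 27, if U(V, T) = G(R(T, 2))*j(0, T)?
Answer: 27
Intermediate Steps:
D(r, I) = (7 + r)/(I + r)
R(P, h) = -3*P - 3*h (R(P, h) = -3*(P + h) = -3*P - 3*h)
U(V, T) = 0 (U(V, T) = -4*T*0 = -4*0 = 0)
D(7, 6)*U(2, 4) + 27 = ((7 + 7)/(6 + 7))*0 + 27 = (14/13)*0 + 27 = 0 + 27 = 27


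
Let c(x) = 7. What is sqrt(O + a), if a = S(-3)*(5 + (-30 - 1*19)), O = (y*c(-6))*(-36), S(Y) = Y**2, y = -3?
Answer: 6*sqrt(10) ≈ 18.974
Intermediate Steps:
O = 756 (O = -3*7*(-36) = -21*(-36) = 756)
a = -396 (a = (-3)**2*(5 + (-30 - 1*19)) = 9*(5 + (-30 - 19)) = 9*(5 - 49) = 9*(-44) = -396)
sqrt(O + a) = sqrt(756 - 396) = sqrt(360) = 6*sqrt(10)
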